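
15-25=-10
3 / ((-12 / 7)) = -1.75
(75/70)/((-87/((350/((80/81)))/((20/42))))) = -8505/928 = -9.16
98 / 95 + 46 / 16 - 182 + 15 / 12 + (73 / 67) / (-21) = -176.90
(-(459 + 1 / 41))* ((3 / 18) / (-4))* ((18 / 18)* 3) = 4705 / 82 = 57.38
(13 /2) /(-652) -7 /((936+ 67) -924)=-10155 /103016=-0.10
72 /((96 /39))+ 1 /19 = 2227 /76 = 29.30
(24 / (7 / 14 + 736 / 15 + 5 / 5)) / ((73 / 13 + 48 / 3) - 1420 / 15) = -0.01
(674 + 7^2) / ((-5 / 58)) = -41934 / 5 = -8386.80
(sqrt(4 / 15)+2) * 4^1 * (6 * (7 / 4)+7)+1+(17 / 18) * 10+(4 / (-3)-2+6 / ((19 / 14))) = 28 * sqrt(15) / 3+25912 / 171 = 187.68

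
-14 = -14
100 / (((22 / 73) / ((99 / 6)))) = 5475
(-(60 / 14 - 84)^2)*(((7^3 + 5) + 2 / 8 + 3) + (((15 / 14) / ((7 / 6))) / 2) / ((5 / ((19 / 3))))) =-5367837519 / 2401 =-2235667.44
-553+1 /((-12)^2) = -79631 /144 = -552.99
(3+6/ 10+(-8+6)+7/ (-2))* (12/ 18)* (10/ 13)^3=-3800/ 6591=-0.58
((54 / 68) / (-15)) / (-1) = 9 / 170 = 0.05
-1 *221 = -221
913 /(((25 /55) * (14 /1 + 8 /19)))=190817 /1370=139.28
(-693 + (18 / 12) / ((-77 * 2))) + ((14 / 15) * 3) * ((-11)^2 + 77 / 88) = -54171 / 154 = -351.76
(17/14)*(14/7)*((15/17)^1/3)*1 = 5/7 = 0.71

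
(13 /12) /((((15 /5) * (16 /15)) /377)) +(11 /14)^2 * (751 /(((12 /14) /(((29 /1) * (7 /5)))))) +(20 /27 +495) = 195124573 /8640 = 22583.86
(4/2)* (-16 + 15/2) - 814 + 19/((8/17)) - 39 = -6637/8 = -829.62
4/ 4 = 1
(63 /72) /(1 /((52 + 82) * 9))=4221 /4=1055.25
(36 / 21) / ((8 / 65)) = 195 / 14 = 13.93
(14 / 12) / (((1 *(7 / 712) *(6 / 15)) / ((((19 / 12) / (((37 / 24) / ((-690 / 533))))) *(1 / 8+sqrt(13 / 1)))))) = -7778600 *sqrt(13) / 19721-972325 / 19721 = -1471.45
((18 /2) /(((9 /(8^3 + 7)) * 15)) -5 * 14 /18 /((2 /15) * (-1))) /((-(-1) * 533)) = 1913 /15990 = 0.12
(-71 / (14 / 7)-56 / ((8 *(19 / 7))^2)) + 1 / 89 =-35.61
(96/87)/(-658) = -16/9541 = -0.00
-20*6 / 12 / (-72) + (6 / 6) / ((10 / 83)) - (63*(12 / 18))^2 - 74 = -329321 / 180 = -1829.56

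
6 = 6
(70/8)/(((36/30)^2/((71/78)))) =62125/11232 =5.53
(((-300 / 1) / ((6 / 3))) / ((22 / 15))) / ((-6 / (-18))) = -3375 / 11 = -306.82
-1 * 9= -9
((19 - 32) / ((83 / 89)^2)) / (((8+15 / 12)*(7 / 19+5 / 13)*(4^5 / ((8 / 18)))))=-0.00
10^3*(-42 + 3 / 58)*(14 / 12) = -1419250 / 29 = -48939.66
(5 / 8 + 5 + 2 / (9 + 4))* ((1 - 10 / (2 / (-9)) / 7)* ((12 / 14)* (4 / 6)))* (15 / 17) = 21.64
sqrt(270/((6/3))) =3 * sqrt(15) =11.62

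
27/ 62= 0.44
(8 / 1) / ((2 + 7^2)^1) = 8 / 51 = 0.16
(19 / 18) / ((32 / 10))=95 / 288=0.33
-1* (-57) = 57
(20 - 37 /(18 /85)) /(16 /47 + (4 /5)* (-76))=654475 /255744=2.56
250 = 250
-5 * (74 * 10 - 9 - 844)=565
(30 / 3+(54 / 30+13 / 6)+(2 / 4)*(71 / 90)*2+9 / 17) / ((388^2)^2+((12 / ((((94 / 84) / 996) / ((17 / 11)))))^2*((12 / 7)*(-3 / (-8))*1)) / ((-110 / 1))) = 34379513047 / 50971990729930850304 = 0.00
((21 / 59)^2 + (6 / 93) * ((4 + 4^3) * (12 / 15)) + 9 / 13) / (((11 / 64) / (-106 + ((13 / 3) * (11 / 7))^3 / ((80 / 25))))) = -131847550089128 / 714545096265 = -184.52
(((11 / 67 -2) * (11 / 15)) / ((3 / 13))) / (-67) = 5863 / 67335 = 0.09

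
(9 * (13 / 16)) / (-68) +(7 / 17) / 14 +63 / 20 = 983 / 320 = 3.07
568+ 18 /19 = 10810 /19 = 568.95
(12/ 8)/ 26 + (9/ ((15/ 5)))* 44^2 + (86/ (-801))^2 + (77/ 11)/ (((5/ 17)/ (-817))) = -2274795064141/ 166816260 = -13636.53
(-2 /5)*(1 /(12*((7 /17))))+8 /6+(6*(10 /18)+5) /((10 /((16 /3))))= 3589 /630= 5.70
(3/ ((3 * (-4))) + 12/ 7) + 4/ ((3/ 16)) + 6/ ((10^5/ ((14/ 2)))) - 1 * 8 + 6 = 21837941/ 1050000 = 20.80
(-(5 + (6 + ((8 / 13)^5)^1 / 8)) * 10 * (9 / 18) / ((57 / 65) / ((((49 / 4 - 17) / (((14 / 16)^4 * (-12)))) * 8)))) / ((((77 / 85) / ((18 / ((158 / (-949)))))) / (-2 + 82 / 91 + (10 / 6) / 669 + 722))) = 57003460417004548352000 / 1953473587194129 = 29180563.68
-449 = -449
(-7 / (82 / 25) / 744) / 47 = -175 / 2867376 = -0.00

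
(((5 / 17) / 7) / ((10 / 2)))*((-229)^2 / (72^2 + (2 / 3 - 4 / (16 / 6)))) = 314646 / 3700781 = 0.09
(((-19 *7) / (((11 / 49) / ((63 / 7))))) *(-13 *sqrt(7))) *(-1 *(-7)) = 5337423 *sqrt(7) / 11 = 1283772.17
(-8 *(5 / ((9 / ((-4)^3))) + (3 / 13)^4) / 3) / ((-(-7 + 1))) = 36555164 / 2313441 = 15.80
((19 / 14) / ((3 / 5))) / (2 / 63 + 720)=285 / 90724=0.00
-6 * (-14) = 84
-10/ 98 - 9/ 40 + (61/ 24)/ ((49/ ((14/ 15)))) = -983/ 3528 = -0.28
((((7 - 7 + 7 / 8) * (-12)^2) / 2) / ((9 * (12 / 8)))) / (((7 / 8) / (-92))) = -1472 / 3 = -490.67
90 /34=45 /17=2.65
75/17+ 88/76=1799/323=5.57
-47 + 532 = 485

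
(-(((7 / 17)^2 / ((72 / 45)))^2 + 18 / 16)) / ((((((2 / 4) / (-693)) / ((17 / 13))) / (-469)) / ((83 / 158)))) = -163842230335707 / 322921664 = -507374.54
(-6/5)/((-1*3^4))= 2/135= 0.01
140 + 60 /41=141.46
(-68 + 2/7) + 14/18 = -4217/63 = -66.94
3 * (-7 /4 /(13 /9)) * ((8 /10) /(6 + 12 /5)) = -9 /26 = -0.35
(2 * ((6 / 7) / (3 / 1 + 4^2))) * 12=144 / 133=1.08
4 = 4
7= 7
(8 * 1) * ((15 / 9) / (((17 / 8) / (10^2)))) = 32000 / 51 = 627.45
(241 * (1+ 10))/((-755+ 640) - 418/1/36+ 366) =47718/4309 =11.07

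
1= 1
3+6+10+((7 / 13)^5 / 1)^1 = 7071374 / 371293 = 19.05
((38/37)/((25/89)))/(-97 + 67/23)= -38893/1000850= -0.04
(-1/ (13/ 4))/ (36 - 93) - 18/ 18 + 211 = 155614/ 741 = 210.01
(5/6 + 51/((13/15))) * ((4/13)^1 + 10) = 311885/507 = 615.16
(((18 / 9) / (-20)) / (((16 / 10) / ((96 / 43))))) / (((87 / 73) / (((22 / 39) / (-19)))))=3212 / 924027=0.00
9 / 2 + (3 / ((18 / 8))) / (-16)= 4.42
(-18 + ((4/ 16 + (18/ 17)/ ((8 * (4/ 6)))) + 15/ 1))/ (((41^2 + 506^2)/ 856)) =-37129/ 4381189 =-0.01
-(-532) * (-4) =-2128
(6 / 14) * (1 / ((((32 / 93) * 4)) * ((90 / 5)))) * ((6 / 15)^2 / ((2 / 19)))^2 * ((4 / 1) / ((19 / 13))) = 7657 / 70000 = 0.11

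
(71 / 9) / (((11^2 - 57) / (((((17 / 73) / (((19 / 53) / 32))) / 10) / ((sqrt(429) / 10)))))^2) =57637871 / 29710688436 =0.00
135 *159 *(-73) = -1566945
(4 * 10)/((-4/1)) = -10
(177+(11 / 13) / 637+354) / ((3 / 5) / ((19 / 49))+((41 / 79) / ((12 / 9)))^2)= 41713455003040 / 133457316447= 312.56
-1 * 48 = -48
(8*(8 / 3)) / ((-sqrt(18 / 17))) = -20.73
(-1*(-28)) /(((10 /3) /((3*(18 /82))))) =1134 /205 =5.53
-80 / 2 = -40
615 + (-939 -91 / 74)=-24067 / 74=-325.23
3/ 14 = 0.21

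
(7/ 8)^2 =49/ 64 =0.77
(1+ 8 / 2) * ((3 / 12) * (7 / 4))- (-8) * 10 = 1315 / 16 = 82.19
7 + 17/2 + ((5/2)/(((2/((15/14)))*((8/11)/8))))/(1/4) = 521/7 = 74.43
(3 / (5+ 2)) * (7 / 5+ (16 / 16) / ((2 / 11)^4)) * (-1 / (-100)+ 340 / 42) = 1247928657 / 392000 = 3183.49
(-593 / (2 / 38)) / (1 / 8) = -90136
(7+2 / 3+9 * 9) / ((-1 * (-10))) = 133 / 15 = 8.87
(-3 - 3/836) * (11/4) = -2511/304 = -8.26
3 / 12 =1 / 4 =0.25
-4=-4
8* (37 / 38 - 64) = -9580 / 19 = -504.21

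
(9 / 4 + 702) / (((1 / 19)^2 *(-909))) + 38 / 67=-7555179 / 27068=-279.12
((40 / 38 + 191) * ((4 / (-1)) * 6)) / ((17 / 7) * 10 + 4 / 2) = -76629 / 437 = -175.35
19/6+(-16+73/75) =-593/50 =-11.86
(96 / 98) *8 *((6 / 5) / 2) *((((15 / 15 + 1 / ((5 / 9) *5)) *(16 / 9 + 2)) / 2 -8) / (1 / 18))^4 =41101463433019392 / 95703125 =429468352.61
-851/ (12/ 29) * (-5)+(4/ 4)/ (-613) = 75641123/ 7356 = 10282.92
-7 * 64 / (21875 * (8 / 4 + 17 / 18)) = -1152 / 165625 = -0.01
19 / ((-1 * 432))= -19 / 432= -0.04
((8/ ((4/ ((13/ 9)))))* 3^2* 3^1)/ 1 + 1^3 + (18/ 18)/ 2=159/ 2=79.50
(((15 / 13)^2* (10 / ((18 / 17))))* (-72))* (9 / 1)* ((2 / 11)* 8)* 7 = -154224000 / 1859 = -82960.73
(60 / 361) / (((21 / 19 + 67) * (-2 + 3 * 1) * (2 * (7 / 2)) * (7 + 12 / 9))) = 18 / 430255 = 0.00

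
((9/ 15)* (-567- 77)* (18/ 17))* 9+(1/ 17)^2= -5320723/ 1445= -3682.16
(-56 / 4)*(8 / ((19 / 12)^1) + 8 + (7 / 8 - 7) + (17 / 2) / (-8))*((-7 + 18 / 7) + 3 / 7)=328.45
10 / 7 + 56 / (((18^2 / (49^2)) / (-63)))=-1646996 / 63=-26142.79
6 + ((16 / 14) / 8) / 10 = 421 / 70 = 6.01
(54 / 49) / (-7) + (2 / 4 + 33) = 22873 / 686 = 33.34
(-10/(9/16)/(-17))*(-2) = -320/153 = -2.09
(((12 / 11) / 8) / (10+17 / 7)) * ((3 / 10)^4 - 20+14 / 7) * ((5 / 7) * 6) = -0.85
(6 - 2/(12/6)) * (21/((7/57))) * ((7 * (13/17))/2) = 2288.38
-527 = -527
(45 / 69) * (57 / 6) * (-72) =-10260 / 23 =-446.09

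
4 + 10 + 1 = 15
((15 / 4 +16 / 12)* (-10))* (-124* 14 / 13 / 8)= 66185 / 78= 848.53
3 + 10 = 13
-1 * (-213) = 213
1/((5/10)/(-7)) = -14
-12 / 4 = -3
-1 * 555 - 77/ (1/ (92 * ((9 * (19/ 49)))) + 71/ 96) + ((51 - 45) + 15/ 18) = -365578169/ 560838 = -651.84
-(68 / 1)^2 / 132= -35.03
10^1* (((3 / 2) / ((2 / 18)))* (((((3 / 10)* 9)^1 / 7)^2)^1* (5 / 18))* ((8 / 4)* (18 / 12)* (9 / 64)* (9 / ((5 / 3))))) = 1594323 / 125440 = 12.71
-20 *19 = -380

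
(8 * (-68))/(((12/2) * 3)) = -272/9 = -30.22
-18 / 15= -6 / 5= -1.20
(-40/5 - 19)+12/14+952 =6481/7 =925.86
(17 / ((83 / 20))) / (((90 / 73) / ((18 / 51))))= 292 / 249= 1.17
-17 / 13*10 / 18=-85 / 117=-0.73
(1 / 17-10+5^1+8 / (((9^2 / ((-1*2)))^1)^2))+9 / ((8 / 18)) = 6832177 / 446148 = 15.31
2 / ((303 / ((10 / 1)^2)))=0.66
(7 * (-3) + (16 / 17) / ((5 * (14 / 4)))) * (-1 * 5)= 12463 / 119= 104.73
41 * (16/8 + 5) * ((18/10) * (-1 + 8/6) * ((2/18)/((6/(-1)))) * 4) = -574/45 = -12.76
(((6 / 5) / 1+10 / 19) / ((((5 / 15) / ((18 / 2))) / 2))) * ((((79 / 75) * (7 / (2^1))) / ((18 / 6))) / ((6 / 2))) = 90692 / 2375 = 38.19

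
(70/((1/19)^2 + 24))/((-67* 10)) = -0.00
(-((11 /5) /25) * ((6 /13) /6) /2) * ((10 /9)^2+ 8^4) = -1825318 /131625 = -13.87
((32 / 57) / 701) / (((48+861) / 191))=0.00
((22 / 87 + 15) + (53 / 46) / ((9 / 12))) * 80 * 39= 34938800 / 667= 52382.01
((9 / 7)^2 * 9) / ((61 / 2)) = 1458 / 2989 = 0.49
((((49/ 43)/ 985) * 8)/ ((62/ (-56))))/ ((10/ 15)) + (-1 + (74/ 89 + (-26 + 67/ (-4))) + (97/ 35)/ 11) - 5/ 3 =-4788294169853/ 107976279180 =-44.35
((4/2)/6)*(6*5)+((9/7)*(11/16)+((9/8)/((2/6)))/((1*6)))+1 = 697/56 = 12.45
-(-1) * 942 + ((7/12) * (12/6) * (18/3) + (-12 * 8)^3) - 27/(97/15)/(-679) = -58208862776/65863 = -883786.99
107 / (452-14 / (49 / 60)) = 749 / 3044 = 0.25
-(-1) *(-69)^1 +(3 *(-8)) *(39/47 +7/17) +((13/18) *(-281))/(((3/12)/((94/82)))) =-303490709/294831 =-1029.37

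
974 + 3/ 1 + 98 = 1075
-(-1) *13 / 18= 13 / 18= 0.72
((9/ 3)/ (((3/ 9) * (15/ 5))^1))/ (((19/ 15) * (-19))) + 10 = 3565/ 361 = 9.88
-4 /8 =-1 /2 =-0.50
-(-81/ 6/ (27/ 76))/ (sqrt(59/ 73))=38 * sqrt(4307)/ 59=42.27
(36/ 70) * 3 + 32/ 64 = 143/ 70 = 2.04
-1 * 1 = -1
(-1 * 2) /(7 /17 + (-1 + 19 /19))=-34 /7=-4.86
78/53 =1.47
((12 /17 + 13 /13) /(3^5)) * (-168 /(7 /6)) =-464 /459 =-1.01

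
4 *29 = 116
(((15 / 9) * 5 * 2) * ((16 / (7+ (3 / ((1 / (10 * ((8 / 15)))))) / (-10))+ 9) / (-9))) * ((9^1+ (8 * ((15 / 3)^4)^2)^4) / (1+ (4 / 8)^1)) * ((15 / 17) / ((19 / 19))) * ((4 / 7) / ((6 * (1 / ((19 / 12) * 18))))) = -3373274820915699098569469000.00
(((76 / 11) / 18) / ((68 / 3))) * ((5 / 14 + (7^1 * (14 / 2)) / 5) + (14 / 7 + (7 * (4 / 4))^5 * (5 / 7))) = 15982819 / 78540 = 203.50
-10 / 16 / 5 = -1 / 8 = -0.12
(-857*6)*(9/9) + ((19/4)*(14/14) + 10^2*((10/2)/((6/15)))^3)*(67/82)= 50658447/328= 154446.48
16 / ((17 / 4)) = 64 / 17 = 3.76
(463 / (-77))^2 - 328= -1730343 / 5929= -291.84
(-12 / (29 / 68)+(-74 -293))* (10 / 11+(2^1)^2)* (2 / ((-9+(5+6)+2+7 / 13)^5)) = -459501820596 / 228060851381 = -2.01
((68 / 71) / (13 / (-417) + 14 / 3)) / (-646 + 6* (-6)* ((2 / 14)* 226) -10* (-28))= -33082 / 244704269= -0.00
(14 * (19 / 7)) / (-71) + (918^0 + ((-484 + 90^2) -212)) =525717 / 71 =7404.46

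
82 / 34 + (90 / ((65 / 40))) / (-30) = 125 / 221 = 0.57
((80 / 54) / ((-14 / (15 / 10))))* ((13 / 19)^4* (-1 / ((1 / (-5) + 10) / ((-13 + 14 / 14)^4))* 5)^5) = 1188107846617755392409600000000000 / 257687198474503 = 4610659177682485338.76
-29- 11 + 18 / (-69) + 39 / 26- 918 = -44011 / 46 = -956.76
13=13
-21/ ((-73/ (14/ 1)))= 294/ 73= 4.03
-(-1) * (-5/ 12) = -5/ 12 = -0.42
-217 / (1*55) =-217 / 55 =-3.95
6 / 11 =0.55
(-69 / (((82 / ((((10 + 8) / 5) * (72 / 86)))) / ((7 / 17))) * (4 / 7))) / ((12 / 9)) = -821583 / 599420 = -1.37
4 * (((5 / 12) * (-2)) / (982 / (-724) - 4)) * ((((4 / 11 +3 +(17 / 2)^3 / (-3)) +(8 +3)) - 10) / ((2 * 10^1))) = -9573271 / 1535688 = -6.23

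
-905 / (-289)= 905 / 289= 3.13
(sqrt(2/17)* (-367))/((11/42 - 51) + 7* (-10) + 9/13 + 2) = 200382* sqrt(34)/1095701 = 1.07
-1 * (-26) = 26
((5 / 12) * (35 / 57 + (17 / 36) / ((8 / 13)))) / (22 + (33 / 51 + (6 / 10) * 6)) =3212575 / 146496384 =0.02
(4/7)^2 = 16/49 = 0.33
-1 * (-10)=10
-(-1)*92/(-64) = -23/16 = -1.44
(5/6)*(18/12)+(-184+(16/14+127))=-1529/28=-54.61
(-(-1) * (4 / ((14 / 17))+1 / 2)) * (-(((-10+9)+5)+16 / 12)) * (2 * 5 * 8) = -16000 / 7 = -2285.71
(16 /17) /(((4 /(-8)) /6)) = -192 /17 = -11.29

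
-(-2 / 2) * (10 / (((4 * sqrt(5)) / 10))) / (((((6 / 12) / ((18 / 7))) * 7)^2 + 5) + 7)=6480 * sqrt(5) / 17953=0.81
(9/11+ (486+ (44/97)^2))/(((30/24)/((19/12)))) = 957723329/1552485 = 616.90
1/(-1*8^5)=-1/32768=-0.00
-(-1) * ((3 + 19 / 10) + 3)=79 / 10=7.90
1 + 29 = 30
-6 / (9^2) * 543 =-362 / 9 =-40.22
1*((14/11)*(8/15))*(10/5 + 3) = 112/33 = 3.39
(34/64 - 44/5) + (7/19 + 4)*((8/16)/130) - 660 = -26409317/39520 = -668.25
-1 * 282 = -282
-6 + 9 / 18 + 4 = -1.50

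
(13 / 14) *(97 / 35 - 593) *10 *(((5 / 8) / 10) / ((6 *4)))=-44759 / 3136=-14.27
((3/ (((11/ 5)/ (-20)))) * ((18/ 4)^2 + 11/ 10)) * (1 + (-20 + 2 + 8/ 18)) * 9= 954345/ 11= 86758.64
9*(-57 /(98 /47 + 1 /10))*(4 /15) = -64296 /1027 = -62.61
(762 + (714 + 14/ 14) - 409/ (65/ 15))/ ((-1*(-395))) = 17974/ 5135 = 3.50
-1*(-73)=73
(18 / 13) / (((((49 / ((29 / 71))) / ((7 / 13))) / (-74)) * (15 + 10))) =-0.02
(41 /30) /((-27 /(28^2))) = -16072 /405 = -39.68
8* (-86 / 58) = -11.86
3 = 3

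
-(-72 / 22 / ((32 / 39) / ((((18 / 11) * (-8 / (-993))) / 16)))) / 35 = 1053 / 11214280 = 0.00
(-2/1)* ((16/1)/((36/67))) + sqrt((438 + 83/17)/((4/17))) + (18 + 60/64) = -5849/144 + sqrt(7529)/2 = 2.77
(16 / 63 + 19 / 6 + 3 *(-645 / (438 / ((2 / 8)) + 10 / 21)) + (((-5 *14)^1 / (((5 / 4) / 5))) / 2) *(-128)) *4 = 83106713492 / 1159263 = 71689.27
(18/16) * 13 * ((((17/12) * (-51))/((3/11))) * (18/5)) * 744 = -103772097/10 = -10377209.70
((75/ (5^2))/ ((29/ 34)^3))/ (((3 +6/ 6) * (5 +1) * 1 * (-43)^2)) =4913/ 45095261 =0.00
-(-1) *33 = 33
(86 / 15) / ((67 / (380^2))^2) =358643392000 / 13467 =26631275.86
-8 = -8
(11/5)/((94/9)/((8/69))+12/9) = 132/5485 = 0.02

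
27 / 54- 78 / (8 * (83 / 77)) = -2837 / 332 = -8.55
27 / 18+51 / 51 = 5 / 2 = 2.50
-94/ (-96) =47/ 48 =0.98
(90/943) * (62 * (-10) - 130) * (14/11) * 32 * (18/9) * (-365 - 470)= 50500800000/10373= 4868485.49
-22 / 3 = -7.33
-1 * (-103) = 103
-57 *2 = -114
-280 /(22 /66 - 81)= 420 /121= 3.47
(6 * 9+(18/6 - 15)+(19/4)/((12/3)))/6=691/96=7.20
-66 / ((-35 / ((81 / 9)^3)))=48114 / 35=1374.69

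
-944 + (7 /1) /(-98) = -13217 /14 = -944.07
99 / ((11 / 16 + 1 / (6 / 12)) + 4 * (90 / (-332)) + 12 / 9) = 394416 / 11699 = 33.71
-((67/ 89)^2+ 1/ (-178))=-8889/ 15842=-0.56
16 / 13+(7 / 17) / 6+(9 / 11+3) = 74645 / 14586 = 5.12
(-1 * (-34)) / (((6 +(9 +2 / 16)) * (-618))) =-136 / 37389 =-0.00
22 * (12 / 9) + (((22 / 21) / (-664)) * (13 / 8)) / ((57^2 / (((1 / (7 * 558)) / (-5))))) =103815150405263 / 3539152854720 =29.33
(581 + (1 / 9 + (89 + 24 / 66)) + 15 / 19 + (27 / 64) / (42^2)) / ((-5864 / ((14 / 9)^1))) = -15838662155 / 88947403776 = -0.18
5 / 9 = 0.56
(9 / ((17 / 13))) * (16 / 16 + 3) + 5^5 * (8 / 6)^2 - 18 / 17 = 854050 / 153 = 5582.03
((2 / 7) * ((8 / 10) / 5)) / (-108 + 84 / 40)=-16 / 37065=-0.00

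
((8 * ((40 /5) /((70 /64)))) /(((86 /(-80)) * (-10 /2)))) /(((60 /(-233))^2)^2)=188626913344 /76190625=2475.72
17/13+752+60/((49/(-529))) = 67237/637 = 105.55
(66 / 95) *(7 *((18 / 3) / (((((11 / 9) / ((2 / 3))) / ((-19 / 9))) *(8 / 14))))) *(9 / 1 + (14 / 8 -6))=-2793 / 10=-279.30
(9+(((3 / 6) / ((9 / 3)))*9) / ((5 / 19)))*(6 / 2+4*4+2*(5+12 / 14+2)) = 5103 / 10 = 510.30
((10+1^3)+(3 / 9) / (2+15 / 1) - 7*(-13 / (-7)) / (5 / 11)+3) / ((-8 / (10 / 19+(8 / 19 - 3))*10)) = -24167 / 64600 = -0.37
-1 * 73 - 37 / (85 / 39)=-7648 / 85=-89.98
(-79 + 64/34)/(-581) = 1311/9877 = 0.13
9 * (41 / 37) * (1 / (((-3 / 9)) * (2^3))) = -1107 / 296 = -3.74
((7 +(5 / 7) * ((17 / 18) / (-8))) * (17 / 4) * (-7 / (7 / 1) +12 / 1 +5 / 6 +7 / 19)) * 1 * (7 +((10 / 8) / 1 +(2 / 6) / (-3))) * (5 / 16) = 241495342205 / 264757248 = 912.14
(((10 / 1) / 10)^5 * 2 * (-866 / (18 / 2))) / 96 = -433 / 216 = -2.00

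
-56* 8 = -448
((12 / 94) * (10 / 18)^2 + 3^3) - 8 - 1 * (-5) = 30506 / 1269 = 24.04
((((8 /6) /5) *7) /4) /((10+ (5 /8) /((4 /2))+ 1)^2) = 0.00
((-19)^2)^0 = 1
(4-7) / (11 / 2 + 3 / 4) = -12 / 25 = -0.48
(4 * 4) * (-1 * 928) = -14848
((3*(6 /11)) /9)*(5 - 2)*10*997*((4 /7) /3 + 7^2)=20598020 /77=267506.75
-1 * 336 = -336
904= 904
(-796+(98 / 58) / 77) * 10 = -2539170 / 319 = -7959.78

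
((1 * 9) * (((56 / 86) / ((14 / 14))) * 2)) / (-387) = -56 / 1849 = -0.03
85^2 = 7225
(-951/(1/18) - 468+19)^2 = 308599489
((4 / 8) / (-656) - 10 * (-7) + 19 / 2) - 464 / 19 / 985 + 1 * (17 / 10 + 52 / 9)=19215286477 / 220986720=86.95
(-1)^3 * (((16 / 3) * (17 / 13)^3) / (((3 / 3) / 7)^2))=-3851792 / 6591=-584.40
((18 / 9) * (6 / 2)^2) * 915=16470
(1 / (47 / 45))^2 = 0.92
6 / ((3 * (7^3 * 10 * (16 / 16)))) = 1 / 1715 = 0.00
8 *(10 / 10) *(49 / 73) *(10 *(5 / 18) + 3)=20384 / 657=31.03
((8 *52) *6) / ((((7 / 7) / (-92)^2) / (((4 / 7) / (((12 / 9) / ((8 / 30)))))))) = 84504576 / 35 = 2414416.46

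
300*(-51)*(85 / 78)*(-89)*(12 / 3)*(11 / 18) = 141465500 / 39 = 3627320.51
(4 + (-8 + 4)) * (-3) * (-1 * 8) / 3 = 0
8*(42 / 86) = 168 / 43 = 3.91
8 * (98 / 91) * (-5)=-560 / 13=-43.08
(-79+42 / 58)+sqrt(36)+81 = 253 / 29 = 8.72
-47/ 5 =-9.40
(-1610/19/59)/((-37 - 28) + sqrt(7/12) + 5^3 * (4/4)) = -1159200/48419353 + 3220 * sqrt(21)/48419353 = -0.02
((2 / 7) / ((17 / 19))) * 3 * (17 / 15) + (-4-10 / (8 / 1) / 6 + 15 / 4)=527 / 840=0.63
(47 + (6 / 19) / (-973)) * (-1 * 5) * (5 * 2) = -43444150 / 18487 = -2349.98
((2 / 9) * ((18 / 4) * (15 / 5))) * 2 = 6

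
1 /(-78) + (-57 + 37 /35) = -152759 /2730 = -55.96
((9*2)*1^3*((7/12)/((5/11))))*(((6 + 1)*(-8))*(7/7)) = -6468/5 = -1293.60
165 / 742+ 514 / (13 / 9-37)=-844923 / 59360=-14.23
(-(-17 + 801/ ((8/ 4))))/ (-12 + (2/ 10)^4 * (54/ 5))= 2396875/ 74892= 32.00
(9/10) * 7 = 63/10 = 6.30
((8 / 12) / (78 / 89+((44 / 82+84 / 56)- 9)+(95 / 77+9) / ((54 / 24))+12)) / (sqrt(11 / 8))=613032 * sqrt(22) / 52908325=0.05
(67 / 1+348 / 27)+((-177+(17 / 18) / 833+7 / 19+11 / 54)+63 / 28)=-9480455 / 100548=-94.29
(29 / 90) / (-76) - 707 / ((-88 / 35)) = 2644582 / 9405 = 281.19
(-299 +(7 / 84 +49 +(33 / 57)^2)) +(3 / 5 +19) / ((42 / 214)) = -1080941 / 7220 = -149.71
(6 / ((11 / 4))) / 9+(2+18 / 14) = 815 / 231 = 3.53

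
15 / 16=0.94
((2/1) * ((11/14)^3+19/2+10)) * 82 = 2248399/686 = 3277.55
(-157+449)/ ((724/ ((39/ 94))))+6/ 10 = 65277/ 85070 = 0.77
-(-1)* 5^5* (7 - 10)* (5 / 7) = -46875 / 7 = -6696.43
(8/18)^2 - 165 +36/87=-386149/2349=-164.39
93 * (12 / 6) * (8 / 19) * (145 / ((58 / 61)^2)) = 6921060 / 551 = 12560.91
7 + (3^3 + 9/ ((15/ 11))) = 203/ 5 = 40.60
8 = 8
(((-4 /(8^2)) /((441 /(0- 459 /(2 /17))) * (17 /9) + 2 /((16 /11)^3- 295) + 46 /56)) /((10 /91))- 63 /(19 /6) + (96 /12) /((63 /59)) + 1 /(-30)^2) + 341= 98058787030663 /299277052200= 327.65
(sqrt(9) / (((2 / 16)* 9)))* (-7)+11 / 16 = -863 / 48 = -17.98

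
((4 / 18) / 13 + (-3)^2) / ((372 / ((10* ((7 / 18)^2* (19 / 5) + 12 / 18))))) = 2121605 / 7050888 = 0.30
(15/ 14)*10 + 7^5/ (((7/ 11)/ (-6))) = -1109187/ 7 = -158455.29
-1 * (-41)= 41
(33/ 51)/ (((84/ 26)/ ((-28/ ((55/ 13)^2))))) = -4394/ 14025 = -0.31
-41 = -41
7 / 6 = 1.17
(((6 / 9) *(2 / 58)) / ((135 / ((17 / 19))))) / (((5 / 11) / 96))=11968 / 371925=0.03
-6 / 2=-3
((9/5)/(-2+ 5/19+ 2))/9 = 19/25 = 0.76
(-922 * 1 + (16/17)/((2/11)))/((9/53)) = -826058/153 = -5399.07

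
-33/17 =-1.94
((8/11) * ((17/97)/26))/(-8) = -0.00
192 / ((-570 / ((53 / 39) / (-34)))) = 848 / 62985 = 0.01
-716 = -716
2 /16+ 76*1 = 609 /8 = 76.12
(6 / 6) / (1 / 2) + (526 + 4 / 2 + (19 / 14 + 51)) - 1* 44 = 7537 / 14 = 538.36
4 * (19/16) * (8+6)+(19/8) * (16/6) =437/6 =72.83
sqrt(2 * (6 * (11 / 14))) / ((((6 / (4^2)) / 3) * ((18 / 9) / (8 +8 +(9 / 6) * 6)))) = 100 * sqrt(462) / 7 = 307.06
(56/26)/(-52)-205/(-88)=34029/14872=2.29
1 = 1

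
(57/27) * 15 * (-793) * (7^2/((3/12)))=-14765660/3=-4921886.67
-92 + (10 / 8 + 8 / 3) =-88.08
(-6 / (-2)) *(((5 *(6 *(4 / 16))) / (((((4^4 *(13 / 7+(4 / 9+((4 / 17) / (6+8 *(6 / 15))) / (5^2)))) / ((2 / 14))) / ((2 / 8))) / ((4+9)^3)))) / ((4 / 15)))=26092945125 / 2323259392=11.23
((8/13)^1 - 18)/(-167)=226/2171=0.10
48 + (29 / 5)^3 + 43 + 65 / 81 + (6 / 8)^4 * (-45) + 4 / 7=4957804753 / 18144000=273.25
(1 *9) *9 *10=810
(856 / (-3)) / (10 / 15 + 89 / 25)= -21400 / 317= -67.51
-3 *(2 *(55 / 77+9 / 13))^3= -50331648 / 753571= -66.79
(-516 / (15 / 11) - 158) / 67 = -2682 / 335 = -8.01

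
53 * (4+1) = 265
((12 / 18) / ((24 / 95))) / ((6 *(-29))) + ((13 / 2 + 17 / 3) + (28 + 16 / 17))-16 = 2672069 / 106488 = 25.09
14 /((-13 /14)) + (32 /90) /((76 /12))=-55652 /3705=-15.02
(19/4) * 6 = 57/2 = 28.50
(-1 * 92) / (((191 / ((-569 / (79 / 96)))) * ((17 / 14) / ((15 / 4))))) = 263833920 / 256513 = 1028.54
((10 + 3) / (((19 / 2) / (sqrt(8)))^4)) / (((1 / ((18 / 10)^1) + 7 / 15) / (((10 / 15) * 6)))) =1198080 / 2997383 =0.40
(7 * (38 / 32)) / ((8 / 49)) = 50.91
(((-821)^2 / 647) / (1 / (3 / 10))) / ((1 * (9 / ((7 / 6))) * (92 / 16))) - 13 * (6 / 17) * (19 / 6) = -85191436 / 11383965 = -7.48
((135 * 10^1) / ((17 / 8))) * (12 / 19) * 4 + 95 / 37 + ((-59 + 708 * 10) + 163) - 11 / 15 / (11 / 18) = 525265639 / 59755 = 8790.32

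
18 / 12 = 3 / 2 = 1.50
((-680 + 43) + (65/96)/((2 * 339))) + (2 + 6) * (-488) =-295564543/65088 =-4541.00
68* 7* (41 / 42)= 1394 / 3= 464.67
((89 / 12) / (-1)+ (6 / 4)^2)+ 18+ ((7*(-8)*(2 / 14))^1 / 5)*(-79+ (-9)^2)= 289 / 30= 9.63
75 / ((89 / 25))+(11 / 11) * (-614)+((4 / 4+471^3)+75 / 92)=855535624799 / 8188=104486519.88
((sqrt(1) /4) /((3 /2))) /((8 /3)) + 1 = 17 /16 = 1.06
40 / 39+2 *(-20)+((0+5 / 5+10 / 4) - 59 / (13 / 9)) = -5953 / 78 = -76.32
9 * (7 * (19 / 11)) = 1197 / 11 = 108.82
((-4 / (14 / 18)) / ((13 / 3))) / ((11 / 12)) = -1296 / 1001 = -1.29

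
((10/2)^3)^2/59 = 15625/59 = 264.83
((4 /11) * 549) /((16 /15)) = 187.16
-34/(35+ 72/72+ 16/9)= -9/10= -0.90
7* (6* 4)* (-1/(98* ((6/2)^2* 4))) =-1/21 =-0.05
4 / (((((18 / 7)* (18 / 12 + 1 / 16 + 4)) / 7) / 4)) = 6272 / 801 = 7.83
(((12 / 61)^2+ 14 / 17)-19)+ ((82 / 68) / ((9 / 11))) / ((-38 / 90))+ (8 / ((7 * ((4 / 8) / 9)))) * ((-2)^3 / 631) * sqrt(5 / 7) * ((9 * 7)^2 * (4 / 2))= -186624 * sqrt(35) / 631-51989813 / 2403766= -1771.36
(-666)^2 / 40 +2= 110909 / 10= 11090.90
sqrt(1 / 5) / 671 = sqrt(5) / 3355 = 0.00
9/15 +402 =2013/5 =402.60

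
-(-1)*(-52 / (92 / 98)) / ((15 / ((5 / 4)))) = -637 / 138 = -4.62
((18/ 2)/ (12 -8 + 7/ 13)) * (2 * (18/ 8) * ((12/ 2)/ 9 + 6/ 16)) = 8775/ 944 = 9.30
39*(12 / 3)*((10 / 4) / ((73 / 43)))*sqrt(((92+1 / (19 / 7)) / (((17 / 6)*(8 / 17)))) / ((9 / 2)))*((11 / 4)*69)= 19092645*sqrt(2470) / 5548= 171032.29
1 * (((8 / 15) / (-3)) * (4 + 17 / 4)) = -22 / 15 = -1.47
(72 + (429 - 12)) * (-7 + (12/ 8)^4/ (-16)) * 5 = -17888.61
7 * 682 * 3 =14322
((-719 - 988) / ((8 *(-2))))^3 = 4973940243 / 4096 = 1214340.88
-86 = -86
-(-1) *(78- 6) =72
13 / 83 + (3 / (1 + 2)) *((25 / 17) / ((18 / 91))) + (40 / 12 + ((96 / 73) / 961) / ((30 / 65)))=19470144623 / 1781745894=10.93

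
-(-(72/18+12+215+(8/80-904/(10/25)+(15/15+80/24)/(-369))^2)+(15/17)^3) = 3074995950287291777/602063093700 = 5107431.40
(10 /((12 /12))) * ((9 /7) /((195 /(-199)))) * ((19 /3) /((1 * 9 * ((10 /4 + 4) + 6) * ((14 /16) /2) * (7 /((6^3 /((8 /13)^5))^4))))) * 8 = -326394564966941711449193500113 /4714156104089600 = -69237114291524.97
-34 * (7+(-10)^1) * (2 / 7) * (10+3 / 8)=4233 / 14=302.36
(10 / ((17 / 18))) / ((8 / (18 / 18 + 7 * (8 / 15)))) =213 / 34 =6.26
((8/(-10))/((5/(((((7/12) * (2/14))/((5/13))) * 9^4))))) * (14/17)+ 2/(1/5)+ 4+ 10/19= -6976146/40375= -172.78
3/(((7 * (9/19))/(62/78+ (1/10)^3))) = 589741/819000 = 0.72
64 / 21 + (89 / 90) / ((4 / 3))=1061 / 280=3.79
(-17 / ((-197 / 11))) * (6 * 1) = 1122 / 197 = 5.70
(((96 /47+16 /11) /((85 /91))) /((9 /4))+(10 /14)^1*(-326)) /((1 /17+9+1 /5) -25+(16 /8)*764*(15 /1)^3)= -320033183 /7138645707501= -0.00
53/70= 0.76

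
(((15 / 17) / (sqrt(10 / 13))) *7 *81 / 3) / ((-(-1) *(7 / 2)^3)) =324 *sqrt(130) / 833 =4.43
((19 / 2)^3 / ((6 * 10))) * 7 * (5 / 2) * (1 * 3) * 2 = 1500.41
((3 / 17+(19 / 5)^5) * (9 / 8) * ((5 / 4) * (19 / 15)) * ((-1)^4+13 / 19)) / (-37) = -126309174 / 1965625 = -64.26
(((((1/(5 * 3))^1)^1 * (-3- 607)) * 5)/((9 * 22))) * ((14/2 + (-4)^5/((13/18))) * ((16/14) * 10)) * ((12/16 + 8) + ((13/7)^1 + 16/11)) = 415634571500/2081079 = 199720.71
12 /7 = 1.71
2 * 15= 30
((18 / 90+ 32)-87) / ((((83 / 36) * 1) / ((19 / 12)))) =-15618 / 415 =-37.63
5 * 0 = 0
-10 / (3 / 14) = -140 / 3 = -46.67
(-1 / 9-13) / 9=-118 / 81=-1.46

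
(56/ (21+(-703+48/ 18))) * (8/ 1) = -672/ 1019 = -0.66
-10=-10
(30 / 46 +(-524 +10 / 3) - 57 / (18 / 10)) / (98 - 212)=4.84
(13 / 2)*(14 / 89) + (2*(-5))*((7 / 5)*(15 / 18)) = -2842 / 267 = -10.64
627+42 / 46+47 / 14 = 631.27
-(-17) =17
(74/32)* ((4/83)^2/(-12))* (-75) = 0.03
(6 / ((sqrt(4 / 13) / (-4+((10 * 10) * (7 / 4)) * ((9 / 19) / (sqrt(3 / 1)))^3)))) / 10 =-6 * sqrt(13) / 5+8505 * sqrt(39) / 13718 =-0.45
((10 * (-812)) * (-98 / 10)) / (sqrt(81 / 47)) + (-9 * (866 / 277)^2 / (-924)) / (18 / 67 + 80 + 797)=37685289 / 347262333341 + 79576 * sqrt(47) / 9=60616.17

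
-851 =-851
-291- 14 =-305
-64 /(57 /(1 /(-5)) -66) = 64 /351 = 0.18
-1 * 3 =-3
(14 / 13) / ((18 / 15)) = 35 / 39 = 0.90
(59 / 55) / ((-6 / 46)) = -8.22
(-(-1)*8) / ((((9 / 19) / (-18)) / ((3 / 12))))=-76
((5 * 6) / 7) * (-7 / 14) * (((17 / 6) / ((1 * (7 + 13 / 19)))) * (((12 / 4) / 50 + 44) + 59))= -1664419 / 20440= -81.43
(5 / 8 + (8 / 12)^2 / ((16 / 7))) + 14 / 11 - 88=-85.91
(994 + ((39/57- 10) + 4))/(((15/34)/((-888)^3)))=-29815201907712/19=-1569221153037.47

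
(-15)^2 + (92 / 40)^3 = 237167 / 1000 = 237.17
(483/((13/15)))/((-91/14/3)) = -43470/169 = -257.22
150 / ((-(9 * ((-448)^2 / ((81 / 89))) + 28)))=-675 / 8931454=-0.00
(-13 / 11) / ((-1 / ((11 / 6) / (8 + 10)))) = 13 / 108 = 0.12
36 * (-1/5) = -36/5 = -7.20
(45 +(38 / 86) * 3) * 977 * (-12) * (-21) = 11405543.44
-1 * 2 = -2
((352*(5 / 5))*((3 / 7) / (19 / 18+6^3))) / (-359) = -19008 / 9818291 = -0.00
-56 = -56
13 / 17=0.76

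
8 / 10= 4 / 5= 0.80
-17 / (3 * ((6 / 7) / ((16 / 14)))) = -7.56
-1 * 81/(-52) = 81/52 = 1.56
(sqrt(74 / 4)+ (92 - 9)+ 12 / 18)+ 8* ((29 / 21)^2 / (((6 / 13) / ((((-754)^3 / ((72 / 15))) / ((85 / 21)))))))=-2343275437535 / 3213+ sqrt(74) / 2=-729310745.01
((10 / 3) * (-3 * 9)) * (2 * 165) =-29700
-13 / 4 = -3.25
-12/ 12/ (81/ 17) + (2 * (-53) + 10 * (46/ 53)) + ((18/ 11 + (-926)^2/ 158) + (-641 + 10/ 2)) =17515877377/ 3730617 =4695.17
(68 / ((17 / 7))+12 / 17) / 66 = 244 / 561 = 0.43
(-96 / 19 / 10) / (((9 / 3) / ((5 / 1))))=-16 / 19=-0.84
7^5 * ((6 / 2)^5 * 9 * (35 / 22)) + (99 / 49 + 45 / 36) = 126076204921 / 2156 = 58476903.95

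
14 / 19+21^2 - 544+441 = 6436 / 19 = 338.74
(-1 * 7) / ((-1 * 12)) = 0.58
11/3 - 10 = -19/3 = -6.33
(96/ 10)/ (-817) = -48/ 4085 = -0.01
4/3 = 1.33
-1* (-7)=7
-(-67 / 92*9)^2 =-363609 / 8464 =-42.96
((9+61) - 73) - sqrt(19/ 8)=-3 - sqrt(38)/ 4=-4.54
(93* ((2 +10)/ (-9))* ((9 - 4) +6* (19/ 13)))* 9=-199764/ 13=-15366.46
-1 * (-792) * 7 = 5544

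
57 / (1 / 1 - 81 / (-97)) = 31.06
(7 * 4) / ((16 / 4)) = 7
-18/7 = -2.57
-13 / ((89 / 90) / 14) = -16380 / 89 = -184.04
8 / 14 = 0.57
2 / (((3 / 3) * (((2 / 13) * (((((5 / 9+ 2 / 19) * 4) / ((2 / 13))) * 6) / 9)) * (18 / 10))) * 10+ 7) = 114 / 2207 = 0.05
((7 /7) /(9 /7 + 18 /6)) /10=7 /300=0.02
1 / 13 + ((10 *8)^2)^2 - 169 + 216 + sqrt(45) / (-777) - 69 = 532479715 / 13 - sqrt(5) / 259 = 40959978.07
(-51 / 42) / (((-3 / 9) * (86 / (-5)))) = -255 / 1204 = -0.21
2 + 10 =12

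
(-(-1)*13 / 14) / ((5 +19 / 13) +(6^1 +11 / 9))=1521 / 22414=0.07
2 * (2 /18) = 2 /9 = 0.22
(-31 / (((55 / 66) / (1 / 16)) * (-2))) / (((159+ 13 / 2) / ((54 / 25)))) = 2511 / 165500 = 0.02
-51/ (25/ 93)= -4743/ 25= -189.72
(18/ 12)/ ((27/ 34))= 17/ 9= 1.89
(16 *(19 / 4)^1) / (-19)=-4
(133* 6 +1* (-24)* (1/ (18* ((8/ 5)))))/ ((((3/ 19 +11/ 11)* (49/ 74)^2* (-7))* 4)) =-124410613/ 2218524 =-56.08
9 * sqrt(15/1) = 9 * sqrt(15) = 34.86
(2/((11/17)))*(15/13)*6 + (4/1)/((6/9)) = 3918/143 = 27.40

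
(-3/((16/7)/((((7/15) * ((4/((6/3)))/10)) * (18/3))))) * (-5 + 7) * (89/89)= -147/100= -1.47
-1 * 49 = -49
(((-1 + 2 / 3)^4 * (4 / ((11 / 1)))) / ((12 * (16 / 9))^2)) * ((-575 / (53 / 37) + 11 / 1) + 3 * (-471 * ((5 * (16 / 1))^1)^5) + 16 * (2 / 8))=-239644800020 / 5247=-45672727.28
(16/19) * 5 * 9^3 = 58320/19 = 3069.47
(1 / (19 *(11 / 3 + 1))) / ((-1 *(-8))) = 3 / 2128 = 0.00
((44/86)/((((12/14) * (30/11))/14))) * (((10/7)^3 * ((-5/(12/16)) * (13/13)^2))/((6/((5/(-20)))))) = 60500/24381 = 2.48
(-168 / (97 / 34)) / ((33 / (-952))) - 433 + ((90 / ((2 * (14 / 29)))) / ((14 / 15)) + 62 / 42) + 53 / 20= 1074249208 / 784245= 1369.79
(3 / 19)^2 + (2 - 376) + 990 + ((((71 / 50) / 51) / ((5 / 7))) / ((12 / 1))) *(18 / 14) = 3780570631 / 6137000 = 616.03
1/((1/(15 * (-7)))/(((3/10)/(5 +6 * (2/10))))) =-315/62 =-5.08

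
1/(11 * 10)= 1/110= 0.01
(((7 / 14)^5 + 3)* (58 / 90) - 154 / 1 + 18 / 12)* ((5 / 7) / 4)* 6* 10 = -1083935 / 672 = -1613.00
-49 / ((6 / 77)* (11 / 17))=-5831 / 6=-971.83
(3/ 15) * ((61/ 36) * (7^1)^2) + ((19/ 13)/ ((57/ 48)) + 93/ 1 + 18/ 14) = 1836559/ 16380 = 112.12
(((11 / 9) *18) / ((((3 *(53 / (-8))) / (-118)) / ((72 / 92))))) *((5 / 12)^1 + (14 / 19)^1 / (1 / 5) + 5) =21546800 / 23161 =930.31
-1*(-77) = 77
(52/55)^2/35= 2704/105875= 0.03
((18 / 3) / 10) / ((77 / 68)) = 204 / 385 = 0.53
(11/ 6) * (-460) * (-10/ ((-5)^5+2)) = -25300/ 9369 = -2.70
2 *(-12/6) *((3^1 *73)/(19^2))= -876/361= -2.43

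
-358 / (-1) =358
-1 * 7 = -7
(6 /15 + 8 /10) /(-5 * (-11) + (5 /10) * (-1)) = 12 /545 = 0.02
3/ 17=0.18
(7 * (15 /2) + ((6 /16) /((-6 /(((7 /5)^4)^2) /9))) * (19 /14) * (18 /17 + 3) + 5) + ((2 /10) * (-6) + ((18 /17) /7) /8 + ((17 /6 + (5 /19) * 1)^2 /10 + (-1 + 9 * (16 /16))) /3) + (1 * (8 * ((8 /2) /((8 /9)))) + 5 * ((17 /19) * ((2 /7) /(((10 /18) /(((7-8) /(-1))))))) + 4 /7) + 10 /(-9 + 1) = 51.20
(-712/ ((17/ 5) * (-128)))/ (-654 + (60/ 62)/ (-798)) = -1834735/ 733433584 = -0.00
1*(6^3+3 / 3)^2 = 47089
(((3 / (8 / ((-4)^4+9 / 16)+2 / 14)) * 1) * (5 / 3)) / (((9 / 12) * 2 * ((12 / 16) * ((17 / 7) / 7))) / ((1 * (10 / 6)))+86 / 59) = 16614577000 / 978400641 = 16.98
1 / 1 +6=7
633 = 633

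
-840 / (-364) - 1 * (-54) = 732 / 13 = 56.31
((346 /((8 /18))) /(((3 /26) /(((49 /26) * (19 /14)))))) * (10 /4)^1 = 43141.88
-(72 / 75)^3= -13824 / 15625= -0.88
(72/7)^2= 5184/49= 105.80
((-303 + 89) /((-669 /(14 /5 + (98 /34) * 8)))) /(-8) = -117593 /113730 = -1.03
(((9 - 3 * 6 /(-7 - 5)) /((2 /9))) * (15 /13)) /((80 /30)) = 8505 /416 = 20.44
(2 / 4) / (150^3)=1 / 6750000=0.00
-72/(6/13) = -156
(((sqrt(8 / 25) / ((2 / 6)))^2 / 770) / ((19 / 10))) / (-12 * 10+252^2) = 3 / 96594575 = 0.00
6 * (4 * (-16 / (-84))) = 32 / 7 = 4.57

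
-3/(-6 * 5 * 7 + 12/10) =5/348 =0.01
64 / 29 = 2.21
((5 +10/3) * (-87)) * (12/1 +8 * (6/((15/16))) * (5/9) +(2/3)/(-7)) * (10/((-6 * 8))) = 4607375/756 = 6094.41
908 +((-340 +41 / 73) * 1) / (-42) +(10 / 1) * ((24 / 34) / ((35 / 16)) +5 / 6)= 6907223 / 7446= 927.64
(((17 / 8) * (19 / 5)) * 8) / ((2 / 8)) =258.40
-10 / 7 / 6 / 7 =-5 / 147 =-0.03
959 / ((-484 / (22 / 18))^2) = 959 / 156816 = 0.01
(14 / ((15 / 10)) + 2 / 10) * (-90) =-858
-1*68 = -68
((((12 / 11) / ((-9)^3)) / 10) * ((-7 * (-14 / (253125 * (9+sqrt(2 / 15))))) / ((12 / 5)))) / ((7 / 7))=-49 / 18238213125+49 * sqrt(30) / 2462158771875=-0.00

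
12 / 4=3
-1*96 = -96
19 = 19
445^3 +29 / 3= 264363404 / 3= 88121134.67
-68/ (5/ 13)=-884/ 5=-176.80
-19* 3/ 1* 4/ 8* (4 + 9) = -741/ 2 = -370.50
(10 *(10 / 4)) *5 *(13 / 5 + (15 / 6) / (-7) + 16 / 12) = 18775 / 42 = 447.02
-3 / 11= -0.27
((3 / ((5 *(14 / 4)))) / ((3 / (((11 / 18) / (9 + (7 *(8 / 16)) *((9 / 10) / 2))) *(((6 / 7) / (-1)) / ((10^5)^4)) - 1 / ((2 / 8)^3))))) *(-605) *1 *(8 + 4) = 171974880000000000000001331 / 6477187500000000000000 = 26550.86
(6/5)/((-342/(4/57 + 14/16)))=-431/129960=-0.00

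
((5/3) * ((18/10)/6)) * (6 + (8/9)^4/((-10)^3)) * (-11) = -27061309/820125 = -33.00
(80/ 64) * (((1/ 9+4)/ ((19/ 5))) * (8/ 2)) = 925/ 171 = 5.41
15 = 15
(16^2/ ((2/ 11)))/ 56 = 176/ 7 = 25.14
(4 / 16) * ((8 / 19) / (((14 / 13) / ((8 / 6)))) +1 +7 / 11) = 4735 / 8778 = 0.54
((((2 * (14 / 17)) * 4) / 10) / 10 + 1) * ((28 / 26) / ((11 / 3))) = 19026 / 60775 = 0.31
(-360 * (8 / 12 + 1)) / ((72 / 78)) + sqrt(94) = -650 + sqrt(94) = -640.30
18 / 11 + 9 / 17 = 405 / 187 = 2.17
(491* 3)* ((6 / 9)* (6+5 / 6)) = 20131 / 3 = 6710.33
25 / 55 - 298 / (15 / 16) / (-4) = 13187 / 165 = 79.92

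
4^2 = 16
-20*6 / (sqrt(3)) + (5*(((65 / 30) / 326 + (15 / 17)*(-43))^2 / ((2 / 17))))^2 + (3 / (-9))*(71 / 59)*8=3734237615881625219378794019 / 998355575174851584 - 40*sqrt(3)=3740388334.15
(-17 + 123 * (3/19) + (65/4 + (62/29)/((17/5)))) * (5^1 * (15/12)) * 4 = 18078175/37468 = 482.50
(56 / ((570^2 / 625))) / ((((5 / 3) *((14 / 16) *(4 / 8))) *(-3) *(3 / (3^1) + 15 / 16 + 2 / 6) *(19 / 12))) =-0.01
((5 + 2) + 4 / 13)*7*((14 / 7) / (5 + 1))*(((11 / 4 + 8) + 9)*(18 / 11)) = 157605 / 286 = 551.07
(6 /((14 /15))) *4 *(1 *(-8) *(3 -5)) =2880 /7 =411.43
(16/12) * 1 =1.33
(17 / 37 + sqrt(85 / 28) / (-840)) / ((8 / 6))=51 / 148 - sqrt(595) / 15680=0.34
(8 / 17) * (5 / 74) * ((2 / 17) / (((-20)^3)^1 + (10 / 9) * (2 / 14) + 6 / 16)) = -20160 / 43111299583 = -0.00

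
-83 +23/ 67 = -5538/ 67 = -82.66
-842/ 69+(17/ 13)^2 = -10.49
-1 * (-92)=92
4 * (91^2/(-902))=-16562/451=-36.72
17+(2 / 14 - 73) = -391 / 7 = -55.86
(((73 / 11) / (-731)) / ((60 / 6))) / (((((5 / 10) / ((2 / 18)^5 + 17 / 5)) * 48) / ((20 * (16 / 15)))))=-26647336 / 9712084275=-0.00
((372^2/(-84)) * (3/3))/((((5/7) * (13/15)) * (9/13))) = -3844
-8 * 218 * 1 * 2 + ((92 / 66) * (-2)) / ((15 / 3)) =-575612 / 165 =-3488.56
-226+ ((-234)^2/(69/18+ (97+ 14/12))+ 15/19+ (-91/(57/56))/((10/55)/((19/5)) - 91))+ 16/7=40600230191/128938047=314.88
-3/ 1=-3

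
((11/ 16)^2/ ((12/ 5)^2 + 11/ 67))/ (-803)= -18425/ 185441024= -0.00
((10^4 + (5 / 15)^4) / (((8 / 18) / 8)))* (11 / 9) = 220000.27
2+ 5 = 7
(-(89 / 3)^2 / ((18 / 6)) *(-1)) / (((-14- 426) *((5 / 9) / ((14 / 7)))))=-7921 / 3300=-2.40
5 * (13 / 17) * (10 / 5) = 130 / 17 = 7.65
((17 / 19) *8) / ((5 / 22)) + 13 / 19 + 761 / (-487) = 1416464 / 46265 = 30.62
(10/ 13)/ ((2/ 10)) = 50/ 13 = 3.85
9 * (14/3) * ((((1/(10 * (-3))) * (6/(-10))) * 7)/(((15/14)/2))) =1372/125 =10.98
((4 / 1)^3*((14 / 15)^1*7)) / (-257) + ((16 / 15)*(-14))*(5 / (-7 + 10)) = -306656 / 11565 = -26.52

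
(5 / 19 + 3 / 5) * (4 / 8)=41 / 95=0.43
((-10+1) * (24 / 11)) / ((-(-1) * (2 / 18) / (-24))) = 46656 / 11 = 4241.45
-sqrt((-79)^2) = -79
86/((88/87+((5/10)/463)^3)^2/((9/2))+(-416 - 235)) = -1846780968285227318977728/13974820069485660441958223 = -0.13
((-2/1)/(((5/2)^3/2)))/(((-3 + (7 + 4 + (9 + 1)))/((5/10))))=-8/1125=-0.01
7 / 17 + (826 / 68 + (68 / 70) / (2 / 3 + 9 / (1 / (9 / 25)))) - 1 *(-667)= 47405695 / 69734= 679.81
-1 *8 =-8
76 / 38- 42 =-40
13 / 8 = 1.62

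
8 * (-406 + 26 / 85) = -275872 / 85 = -3245.55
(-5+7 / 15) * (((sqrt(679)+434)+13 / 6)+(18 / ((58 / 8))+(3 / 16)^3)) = -2106.70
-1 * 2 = -2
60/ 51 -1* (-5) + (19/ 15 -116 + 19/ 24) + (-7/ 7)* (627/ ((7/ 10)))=-14329687/ 14280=-1003.48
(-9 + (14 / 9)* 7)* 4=7.56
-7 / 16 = -0.44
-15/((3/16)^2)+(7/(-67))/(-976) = -83701739/196176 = -426.67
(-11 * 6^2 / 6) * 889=-58674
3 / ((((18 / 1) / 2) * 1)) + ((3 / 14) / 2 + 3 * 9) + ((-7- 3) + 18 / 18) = 1549 / 84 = 18.44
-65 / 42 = -1.55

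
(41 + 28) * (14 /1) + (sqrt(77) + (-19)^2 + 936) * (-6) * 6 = -45726 - 36 * sqrt(77) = -46041.90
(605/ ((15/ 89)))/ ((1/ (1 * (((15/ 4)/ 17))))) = 53845/ 68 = 791.84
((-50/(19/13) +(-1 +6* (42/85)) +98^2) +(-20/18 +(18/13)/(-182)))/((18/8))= 658264670144/154754145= 4253.62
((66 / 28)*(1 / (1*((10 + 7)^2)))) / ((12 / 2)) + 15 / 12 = 5063 / 4046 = 1.25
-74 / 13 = -5.69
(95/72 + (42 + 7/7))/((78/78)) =44.32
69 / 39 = 23 / 13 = 1.77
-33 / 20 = -1.65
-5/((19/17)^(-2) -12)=1805/4043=0.45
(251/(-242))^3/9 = -0.12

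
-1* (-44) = 44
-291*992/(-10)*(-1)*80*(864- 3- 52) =-1868285184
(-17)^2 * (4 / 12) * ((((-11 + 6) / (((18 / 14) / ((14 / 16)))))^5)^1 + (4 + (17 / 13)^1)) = -3277851777790913 / 75461787648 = -43437.24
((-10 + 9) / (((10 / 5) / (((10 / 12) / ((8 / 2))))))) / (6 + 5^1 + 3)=-5 / 672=-0.01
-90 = -90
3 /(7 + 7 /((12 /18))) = 0.17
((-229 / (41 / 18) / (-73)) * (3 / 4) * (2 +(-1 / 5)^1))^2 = 3096588609 / 895804900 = 3.46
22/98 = 0.22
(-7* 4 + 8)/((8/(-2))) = 5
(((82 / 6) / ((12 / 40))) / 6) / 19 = 205 / 513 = 0.40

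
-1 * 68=-68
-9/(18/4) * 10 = -20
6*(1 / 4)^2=3 / 8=0.38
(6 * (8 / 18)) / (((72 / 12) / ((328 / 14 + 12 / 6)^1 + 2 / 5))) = 3616 / 315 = 11.48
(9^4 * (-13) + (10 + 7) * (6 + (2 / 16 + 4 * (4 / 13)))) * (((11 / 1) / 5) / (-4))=97432137 / 2080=46842.37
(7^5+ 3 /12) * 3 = 201687 /4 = 50421.75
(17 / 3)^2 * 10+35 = 356.11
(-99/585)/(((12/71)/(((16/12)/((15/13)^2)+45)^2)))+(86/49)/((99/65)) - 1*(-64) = -2053.70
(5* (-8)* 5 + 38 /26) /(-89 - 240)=2581 /4277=0.60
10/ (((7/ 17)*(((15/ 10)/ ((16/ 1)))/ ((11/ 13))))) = 59840/ 273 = 219.19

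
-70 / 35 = -2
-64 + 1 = -63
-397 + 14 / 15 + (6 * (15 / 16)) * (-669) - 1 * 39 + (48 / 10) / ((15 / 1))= -2518723 / 600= -4197.87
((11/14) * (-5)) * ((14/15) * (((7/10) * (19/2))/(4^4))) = -1463/15360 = -0.10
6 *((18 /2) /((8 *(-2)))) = -3.38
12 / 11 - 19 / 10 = -89 / 110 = -0.81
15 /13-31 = -388 /13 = -29.85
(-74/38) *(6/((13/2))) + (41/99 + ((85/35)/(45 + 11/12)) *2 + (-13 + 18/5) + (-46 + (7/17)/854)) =-2917528218457/51476254830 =-56.68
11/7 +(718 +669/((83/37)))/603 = 1140968/350343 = 3.26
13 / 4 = 3.25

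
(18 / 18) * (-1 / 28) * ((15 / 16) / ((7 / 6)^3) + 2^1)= -0.09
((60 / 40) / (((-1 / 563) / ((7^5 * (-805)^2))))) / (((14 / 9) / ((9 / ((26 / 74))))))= -7875902176712325 / 52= -151459657244467.79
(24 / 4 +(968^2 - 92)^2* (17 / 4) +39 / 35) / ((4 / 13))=1697526141064897 / 140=12125186721892.12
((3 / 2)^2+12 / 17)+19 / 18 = 2455 / 612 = 4.01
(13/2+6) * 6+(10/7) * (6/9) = 1595/21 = 75.95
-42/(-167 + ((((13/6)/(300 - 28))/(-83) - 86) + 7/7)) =0.17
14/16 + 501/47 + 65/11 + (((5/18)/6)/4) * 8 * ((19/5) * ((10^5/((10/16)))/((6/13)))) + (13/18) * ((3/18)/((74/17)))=121992.78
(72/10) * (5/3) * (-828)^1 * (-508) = 5047488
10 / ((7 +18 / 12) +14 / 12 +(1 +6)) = 3 / 5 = 0.60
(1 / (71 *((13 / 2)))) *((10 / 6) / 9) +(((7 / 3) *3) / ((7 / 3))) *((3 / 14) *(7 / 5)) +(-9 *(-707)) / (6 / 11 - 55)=-17308546519 / 149276790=-115.95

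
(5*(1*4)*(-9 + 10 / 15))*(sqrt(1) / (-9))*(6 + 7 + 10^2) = 56500 / 27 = 2092.59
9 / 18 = 1 / 2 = 0.50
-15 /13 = -1.15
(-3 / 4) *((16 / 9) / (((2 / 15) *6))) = -5 / 3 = -1.67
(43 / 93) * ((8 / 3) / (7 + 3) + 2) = 1462 / 1395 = 1.05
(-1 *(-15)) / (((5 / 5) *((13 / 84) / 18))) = 22680 / 13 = 1744.62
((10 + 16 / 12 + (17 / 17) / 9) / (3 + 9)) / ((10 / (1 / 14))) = 103 / 15120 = 0.01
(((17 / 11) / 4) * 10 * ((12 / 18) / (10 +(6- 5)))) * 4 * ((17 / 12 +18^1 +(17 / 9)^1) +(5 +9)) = 108035 / 3267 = 33.07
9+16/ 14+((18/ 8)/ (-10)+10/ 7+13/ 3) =13171/ 840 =15.68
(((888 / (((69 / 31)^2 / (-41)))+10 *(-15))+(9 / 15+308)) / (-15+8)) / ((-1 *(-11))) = 93.38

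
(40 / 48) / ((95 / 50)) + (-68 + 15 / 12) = -15119 / 228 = -66.31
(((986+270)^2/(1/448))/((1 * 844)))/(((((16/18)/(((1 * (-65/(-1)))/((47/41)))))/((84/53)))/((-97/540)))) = -7992898496128/525601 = -15207159.99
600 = 600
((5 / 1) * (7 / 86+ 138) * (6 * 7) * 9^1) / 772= 11221875 / 33196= 338.05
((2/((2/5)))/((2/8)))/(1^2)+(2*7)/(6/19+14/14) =766/25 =30.64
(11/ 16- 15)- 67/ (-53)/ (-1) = -15.58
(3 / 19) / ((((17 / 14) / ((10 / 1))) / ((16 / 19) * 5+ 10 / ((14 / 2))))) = 45000 / 6137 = 7.33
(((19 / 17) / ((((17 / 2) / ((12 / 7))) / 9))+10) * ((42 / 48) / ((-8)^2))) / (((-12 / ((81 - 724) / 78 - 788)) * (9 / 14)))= 5289591083 / 311620608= 16.97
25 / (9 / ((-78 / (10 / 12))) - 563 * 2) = -1300 / 58557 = -0.02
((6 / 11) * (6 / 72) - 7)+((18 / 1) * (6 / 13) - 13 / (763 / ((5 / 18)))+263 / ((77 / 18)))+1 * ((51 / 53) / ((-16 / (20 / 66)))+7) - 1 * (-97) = 6313936127 / 37850904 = 166.81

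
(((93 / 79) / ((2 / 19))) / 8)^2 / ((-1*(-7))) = 0.28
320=320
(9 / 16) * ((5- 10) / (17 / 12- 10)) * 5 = 675 / 412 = 1.64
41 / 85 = 0.48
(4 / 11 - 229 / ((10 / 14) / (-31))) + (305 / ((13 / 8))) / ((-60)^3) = 7674867049 / 772200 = 9938.96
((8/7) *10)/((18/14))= 80/9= 8.89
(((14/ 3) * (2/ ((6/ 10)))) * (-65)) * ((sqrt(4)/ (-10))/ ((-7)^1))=-260/ 9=-28.89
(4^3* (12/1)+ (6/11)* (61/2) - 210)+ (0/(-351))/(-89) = 6321/11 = 574.64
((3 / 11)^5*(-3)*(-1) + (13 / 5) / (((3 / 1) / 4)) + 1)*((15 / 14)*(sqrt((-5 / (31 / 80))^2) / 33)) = 2160270400 / 1153286211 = 1.87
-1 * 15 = -15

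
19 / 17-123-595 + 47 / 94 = -716.38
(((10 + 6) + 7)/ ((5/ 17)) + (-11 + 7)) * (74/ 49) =3922/ 35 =112.06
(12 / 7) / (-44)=-3 / 77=-0.04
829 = 829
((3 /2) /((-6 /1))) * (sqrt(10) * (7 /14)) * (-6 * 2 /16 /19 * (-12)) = -9 * sqrt(10) /152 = -0.19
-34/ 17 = -2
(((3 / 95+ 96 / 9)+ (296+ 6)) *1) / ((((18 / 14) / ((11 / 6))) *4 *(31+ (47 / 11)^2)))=830321723 / 366897600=2.26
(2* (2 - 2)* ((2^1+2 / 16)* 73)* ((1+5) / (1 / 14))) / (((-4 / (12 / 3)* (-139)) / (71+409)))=0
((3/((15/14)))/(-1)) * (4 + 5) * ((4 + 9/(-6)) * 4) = -252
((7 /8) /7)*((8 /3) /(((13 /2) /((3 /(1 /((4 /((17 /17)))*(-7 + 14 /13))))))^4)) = 3887645110272 /815730721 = 4765.84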